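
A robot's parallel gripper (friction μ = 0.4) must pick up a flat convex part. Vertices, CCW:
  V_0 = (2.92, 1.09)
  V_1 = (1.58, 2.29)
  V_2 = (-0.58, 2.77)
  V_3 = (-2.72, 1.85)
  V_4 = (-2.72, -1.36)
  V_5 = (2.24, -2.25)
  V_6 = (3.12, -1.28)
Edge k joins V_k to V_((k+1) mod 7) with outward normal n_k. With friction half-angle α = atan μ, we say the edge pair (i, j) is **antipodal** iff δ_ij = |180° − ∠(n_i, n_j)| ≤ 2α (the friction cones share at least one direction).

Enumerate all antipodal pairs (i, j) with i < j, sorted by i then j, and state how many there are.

count = 6; pairs: (0,4), (1,4), (2,4), (2,5), (3,5), (3,6)

α = atan 0.4 = 21.80°;  2α = 43.60°
n_0 = (+0.6671, +0.7450)
n_1 = (+0.2169, +0.9762)
n_2 = (-0.3950, +0.9187)
n_3 = (-1.0000, -0.0000)
n_4 = (-0.1766, -0.9843)
n_5 = (+0.7406, -0.6719)
n_6 = (+0.9965, +0.0841)
  (0,1): δ = 150.68°  ·
  (0,2): δ = 114.89°  ·
  (0,3): δ = 48.15°  ·
  (0,4): δ = 31.67°  ✓
  (0,5): δ = 89.63°  ·
  (0,6): δ = 136.67°  ·
  (1,2): δ = 144.21°  ·
  (1,3): δ = 77.47°  ·
  (1,4): δ = 2.36°  ✓
  (1,5): δ = 60.31°  ·
  (1,6): δ = 107.35°  ·
  (2,3): δ = 113.26°  ·
  (2,4): δ = 33.44°  ✓
  (2,5): δ = 24.52°  ✓
  (2,6): δ = 71.56°  ·
  (3,4): δ = 100.17°  ·
  (3,5): δ = 42.21°  ✓
  (3,6): δ = 4.82°  ✓
  (4,5): δ = 122.04°  ·
  (4,6): δ = 75.00°  ·
  (5,6): δ = 132.96°  ·
antipodal pairs: 6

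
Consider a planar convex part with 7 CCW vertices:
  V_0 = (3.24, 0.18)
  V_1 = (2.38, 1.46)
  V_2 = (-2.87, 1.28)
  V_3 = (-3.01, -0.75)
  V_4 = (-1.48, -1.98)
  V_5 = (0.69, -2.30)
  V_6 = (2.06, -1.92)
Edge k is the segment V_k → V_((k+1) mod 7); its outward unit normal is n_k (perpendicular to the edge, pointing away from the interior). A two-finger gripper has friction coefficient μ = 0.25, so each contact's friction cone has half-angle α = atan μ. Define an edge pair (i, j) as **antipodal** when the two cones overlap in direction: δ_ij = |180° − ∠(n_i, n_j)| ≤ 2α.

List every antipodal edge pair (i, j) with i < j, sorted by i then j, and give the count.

count = 4; pairs: (0,3), (1,4), (1,5), (2,6)

α = atan 0.25 = 14.04°;  2α = 28.07°
n_0 = (+0.8300, +0.5577)
n_1 = (-0.0343, +0.9994)
n_2 = (-0.9976, +0.0688)
n_3 = (-0.6266, -0.7794)
n_4 = (-0.1459, -0.9893)
n_5 = (+0.2673, -0.9636)
n_6 = (+0.8718, -0.4899)
  (0,1): δ = 121.93°  ·
  (0,2): δ = 37.84°  ·
  (0,3): δ = 17.31°  ✓
  (0,4): δ = 47.72°  ·
  (0,5): δ = 71.61°  ·
  (0,6): δ = 116.77°  ·
  (1,2): δ = 95.91°  ·
  (1,3): δ = 40.76°  ·
  (1,4): δ = 10.35°  ✓
  (1,5): δ = 13.54°  ✓
  (1,6): δ = 58.70°  ·
  (2,3): δ = 124.85°  ·
  (2,4): δ = 94.44°  ·
  (2,5): δ = 70.55°  ·
  (2,6): δ = 25.39°  ✓
  (3,4): δ = 149.59°  ·
  (3,5): δ = 125.70°  ·
  (3,6): δ = 80.54°  ·
  (4,5): δ = 156.11°  ·
  (4,6): δ = 110.94°  ·
  (5,6): δ = 134.83°  ·
antipodal pairs: 4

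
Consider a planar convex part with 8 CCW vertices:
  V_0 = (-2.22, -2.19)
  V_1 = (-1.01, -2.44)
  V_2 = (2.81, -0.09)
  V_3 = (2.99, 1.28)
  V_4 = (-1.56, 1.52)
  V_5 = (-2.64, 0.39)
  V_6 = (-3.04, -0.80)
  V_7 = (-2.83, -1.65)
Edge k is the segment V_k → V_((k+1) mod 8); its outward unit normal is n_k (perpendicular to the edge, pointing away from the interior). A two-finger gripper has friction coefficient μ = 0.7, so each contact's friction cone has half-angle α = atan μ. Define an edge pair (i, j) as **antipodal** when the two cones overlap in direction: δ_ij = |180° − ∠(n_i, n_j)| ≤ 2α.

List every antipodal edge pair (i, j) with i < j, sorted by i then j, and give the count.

count = 10; pairs: (0,3), (0,4), (1,3), (1,4), (1,5), (2,4), (2,5), (2,6), (2,7), (3,7)

α = atan 0.7 = 34.99°;  2α = 69.98°
n_0 = (-0.2023, -0.9793)
n_1 = (+0.5240, -0.8517)
n_2 = (+0.9915, -0.1303)
n_3 = (+0.0527, +0.9986)
n_4 = (-0.7229, +0.6909)
n_5 = (-0.9479, +0.3186)
n_6 = (-0.9708, -0.2398)
n_7 = (-0.6628, -0.7488)
  (0,1): δ = 136.73°  ·
  (0,2): δ = 85.81°  ·
  (0,3): δ = 8.65°  ✓
  (0,4): δ = 57.97°  ✓
  (0,5): δ = 83.09°  ·
  (0,6): δ = 115.55°  ·
  (0,7): δ = 150.16°  ·
  (1,2): δ = 129.08°  ·
  (1,3): δ = 34.62°  ✓
  (1,4): δ = 14.70°  ✓
  (1,5): δ = 39.82°  ✓
  (1,6): δ = 72.28°  ·
  (1,7): δ = 106.88°  ·
  (2,3): δ = 85.53°  ·
  (2,4): δ = 36.22°  ✓
  (2,5): δ = 11.09°  ✓
  (2,6): δ = 21.36°  ✓
  (2,7): δ = 55.97°  ✓
  (3,4): δ = 130.68°  ·
  (3,5): δ = 105.56°  ·
  (3,6): δ = 73.10°  ·
  (3,7): δ = 38.50°  ✓
  (4,5): δ = 154.88°  ·
  (4,6): δ = 122.42°  ·
  (4,7): δ = 87.81°  ·
  (5,6): δ = 147.54°  ·
  (5,7): δ = 112.94°  ·
  (6,7): δ = 145.39°  ·
antipodal pairs: 10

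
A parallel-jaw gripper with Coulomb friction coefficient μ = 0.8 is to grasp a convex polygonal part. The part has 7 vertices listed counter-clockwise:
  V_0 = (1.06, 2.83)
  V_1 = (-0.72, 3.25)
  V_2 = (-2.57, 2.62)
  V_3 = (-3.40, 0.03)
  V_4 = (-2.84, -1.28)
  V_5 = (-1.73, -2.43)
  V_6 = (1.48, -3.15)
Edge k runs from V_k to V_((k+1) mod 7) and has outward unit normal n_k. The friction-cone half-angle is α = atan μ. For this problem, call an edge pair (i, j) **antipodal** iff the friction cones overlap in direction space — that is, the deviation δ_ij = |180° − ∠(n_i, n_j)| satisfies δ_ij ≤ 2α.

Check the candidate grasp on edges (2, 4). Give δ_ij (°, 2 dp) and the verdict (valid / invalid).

α = atan 0.8 = 38.66°;  2α = 77.32°
edge 2: e_2 = (-0.83, -2.59);  n_2 = (-0.9523, +0.3052)
edge 4: e_4 = (+1.11, -1.15);  n_4 = (-0.7195, -0.6945)
∠(n_2, n_4) = 61.75°
δ = |180° − 61.75°| = 118.25°
118.25° > 2α = 77.32°  →  invalid

δ = 118.25°, invalid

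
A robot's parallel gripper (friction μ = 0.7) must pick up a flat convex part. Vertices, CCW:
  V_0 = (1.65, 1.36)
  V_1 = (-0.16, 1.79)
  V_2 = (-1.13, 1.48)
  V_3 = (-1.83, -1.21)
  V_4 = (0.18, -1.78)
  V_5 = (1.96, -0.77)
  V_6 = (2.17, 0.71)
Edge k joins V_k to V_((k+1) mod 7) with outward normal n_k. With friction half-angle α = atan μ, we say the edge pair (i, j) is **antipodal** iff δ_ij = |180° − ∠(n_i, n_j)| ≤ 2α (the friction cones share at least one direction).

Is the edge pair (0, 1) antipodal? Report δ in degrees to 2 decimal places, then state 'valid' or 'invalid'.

δ = 148.91°, invalid

α = atan 0.7 = 34.99°;  2α = 69.98°
edge 0: e_0 = (-1.81, +0.43);  n_0 = (+0.2311, +0.9729)
edge 1: e_1 = (-0.97, -0.31);  n_1 = (-0.3044, +0.9525)
∠(n_0, n_1) = 31.09°
δ = |180° − 31.09°| = 148.91°
148.91° > 2α = 69.98°  →  invalid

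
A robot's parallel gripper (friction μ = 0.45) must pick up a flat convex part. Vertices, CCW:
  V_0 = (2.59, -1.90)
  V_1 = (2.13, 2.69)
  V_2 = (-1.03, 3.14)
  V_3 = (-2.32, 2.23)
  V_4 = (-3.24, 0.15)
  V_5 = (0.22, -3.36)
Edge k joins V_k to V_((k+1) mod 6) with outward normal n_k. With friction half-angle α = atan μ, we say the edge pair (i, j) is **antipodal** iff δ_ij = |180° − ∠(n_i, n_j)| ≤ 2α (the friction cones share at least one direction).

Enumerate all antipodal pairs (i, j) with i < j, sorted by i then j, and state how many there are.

count = 6; pairs: (0,3), (0,4), (1,4), (1,5), (2,5), (3,5)

α = atan 0.45 = 24.23°;  2α = 48.46°
n_0 = (+0.9950, +0.0997)
n_1 = (+0.1410, +0.9900)
n_2 = (-0.5764, +0.8171)
n_3 = (-0.9145, +0.4045)
n_4 = (-0.7122, -0.7020)
n_5 = (+0.5245, -0.8514)
  (0,1): δ = 103.83°  ·
  (0,2): δ = 60.52°  ·
  (0,3): δ = 29.58°  ✓
  (0,4): δ = 38.87°  ✓
  (0,5): δ = 115.91°  ·
  (1,2): δ = 136.70°  ·
  (1,3): δ = 105.76°  ·
  (1,4): δ = 37.31°  ✓
  (1,5): δ = 39.74°  ✓
  (2,3): δ = 149.06°  ·
  (2,4): δ = 80.61°  ·
  (2,5): δ = 3.57°  ✓
  (3,4): δ = 111.55°  ·
  (3,5): δ = 34.51°  ✓
  (4,5): δ = 102.95°  ·
antipodal pairs: 6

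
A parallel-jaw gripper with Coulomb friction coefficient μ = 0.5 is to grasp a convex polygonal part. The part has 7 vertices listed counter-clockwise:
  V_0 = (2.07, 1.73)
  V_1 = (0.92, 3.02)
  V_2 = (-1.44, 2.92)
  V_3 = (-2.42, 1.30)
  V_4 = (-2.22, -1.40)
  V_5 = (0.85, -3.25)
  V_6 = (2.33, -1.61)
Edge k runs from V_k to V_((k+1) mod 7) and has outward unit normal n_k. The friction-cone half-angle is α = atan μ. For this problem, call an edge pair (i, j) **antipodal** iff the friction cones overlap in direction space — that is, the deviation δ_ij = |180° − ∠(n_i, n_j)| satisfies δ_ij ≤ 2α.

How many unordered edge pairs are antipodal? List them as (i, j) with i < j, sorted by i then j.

count = 8; pairs: (0,3), (0,4), (1,4), (1,5), (2,5), (2,6), (3,5), (3,6)

α = atan 0.5 = 26.57°;  2α = 53.13°
n_0 = (+0.7465, +0.6654)
n_1 = (-0.0423, +0.9991)
n_2 = (-0.8556, +0.5176)
n_3 = (-0.9973, -0.0739)
n_4 = (-0.5161, -0.8565)
n_5 = (+0.7424, -0.6700)
n_6 = (+0.9970, +0.0776)
  (0,1): δ = 129.29°  ·
  (0,2): δ = 72.89°  ·
  (0,3): δ = 37.48°  ✓
  (0,4): δ = 17.21°  ✓
  (0,5): δ = 96.22°  ·
  (0,6): δ = 142.74°  ·
  (1,2): δ = 123.60°  ·
  (1,3): δ = 88.19°  ·
  (1,4): δ = 33.50°  ✓
  (1,5): δ = 45.51°  ✓
  (1,6): δ = 92.02°  ·
  (2,3): δ = 144.59°  ·
  (2,4): δ = 89.90°  ·
  (2,5): δ = 10.89°  ✓
  (2,6): δ = 35.62°  ✓
  (3,4): δ = 125.31°  ·
  (3,5): δ = 46.30°  ✓
  (3,6): δ = 0.21°  ✓
  (4,5): δ = 100.99°  ·
  (4,6): δ = 54.48°  ·
  (5,6): δ = 133.48°  ·
antipodal pairs: 8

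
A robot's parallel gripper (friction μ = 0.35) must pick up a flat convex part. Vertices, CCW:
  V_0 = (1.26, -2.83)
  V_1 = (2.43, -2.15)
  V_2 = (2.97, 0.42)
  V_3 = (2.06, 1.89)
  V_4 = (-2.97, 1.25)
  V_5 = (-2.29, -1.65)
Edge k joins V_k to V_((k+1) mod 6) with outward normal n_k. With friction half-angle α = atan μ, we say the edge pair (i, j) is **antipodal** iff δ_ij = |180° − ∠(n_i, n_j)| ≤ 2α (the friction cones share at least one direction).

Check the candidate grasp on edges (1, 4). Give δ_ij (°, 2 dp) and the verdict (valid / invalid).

δ = 25.06°, valid

α = atan 0.35 = 19.29°;  2α = 38.58°
edge 1: e_1 = (+0.54, +2.57);  n_1 = (+0.9786, -0.2056)
edge 4: e_4 = (+0.68, -2.90);  n_4 = (-0.9736, -0.2283)
∠(n_1, n_4) = 154.94°
δ = |180° − 154.94°| = 25.06°
25.06° ≤ 2α = 38.58°  →  valid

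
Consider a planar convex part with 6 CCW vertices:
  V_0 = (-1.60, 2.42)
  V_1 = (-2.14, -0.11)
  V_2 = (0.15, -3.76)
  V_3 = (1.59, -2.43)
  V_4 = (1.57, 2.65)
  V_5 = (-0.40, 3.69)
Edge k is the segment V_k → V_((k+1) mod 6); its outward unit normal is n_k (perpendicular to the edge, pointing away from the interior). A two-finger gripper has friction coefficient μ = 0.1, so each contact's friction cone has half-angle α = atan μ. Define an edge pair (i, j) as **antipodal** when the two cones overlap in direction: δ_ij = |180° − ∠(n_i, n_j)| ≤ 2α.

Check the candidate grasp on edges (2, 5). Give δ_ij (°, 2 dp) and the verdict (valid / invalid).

δ = 3.90°, valid

α = atan 0.1 = 5.71°;  2α = 11.42°
edge 2: e_2 = (+1.44, +1.33);  n_2 = (+0.6785, -0.7346)
edge 5: e_5 = (-1.20, -1.27);  n_5 = (-0.7269, +0.6868)
∠(n_2, n_5) = 176.10°
δ = |180° − 176.10°| = 3.90°
3.90° ≤ 2α = 11.42°  →  valid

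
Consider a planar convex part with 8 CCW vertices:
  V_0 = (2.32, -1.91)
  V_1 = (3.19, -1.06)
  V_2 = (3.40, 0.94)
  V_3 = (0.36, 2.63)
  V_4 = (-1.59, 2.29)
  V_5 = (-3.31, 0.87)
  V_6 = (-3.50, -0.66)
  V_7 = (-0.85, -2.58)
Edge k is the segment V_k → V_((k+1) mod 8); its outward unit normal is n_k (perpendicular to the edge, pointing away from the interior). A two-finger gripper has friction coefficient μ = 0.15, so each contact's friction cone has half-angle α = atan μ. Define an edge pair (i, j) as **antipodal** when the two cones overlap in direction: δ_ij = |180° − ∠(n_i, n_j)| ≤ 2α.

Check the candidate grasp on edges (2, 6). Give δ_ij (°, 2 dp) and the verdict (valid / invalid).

δ = 6.85°, valid

α = atan 0.15 = 8.53°;  2α = 17.06°
edge 2: e_2 = (-3.04, +1.69);  n_2 = (+0.4859, +0.8740)
edge 6: e_6 = (+2.65, -1.92);  n_6 = (-0.5867, -0.8098)
∠(n_2, n_6) = 173.15°
δ = |180° − 173.15°| = 6.85°
6.85° ≤ 2α = 17.06°  →  valid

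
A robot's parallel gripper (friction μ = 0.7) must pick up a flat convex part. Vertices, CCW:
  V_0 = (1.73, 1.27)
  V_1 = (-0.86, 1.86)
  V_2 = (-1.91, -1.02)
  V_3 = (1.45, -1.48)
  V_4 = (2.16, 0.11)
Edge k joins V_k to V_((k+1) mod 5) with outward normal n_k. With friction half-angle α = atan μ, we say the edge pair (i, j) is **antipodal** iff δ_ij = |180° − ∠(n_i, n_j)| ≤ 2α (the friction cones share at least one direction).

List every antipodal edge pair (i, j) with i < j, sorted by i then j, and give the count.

count = 4; pairs: (0,2), (1,3), (1,4), (2,4)

α = atan 0.7 = 34.99°;  2α = 69.98°
n_0 = (+0.2221, +0.9750)
n_1 = (-0.9395, +0.3425)
n_2 = (-0.1356, -0.9908)
n_3 = (+0.9131, -0.4077)
n_4 = (+0.9377, +0.3476)
  (0,1): δ = 97.20°  ·
  (0,2): δ = 5.04°  ✓
  (0,3): δ = 78.77°  ·
  (0,4): δ = 123.17°  ·
  (1,2): δ = 77.76°  ·
  (1,3): δ = 4.03°  ✓
  (1,4): δ = 40.37°  ✓
  (2,3): δ = 106.27°  ·
  (2,4): δ = 61.87°  ✓
  (3,4): δ = 135.60°  ·
antipodal pairs: 4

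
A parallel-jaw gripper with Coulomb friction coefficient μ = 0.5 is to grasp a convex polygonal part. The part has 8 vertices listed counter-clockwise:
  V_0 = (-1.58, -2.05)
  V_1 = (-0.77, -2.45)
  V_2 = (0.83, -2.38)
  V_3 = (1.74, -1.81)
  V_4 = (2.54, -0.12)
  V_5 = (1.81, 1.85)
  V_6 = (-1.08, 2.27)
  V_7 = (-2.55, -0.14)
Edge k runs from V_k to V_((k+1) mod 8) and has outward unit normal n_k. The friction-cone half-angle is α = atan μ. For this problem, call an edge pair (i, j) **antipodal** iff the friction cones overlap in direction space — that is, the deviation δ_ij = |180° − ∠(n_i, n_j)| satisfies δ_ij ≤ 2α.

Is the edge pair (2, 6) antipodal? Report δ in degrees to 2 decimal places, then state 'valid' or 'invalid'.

δ = 26.56°, valid

α = atan 0.5 = 26.57°;  2α = 53.13°
edge 2: e_2 = (+0.91, +0.57);  n_2 = (+0.5308, -0.8475)
edge 6: e_6 = (-1.47, -2.41);  n_6 = (-0.8537, +0.5207)
∠(n_2, n_6) = 153.44°
δ = |180° − 153.44°| = 26.56°
26.56° ≤ 2α = 53.13°  →  valid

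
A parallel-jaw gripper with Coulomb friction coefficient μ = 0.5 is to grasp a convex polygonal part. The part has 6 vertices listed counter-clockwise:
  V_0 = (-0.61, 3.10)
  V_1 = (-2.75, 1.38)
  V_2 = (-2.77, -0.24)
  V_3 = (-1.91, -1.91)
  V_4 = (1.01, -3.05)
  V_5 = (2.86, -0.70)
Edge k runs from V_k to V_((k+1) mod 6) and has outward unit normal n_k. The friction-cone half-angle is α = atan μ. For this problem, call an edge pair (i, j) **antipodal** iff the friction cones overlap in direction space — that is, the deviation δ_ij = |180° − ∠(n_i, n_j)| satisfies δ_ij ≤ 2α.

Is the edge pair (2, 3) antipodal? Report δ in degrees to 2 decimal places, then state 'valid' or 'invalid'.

δ = 138.57°, invalid

α = atan 0.5 = 26.57°;  2α = 53.13°
edge 2: e_2 = (+0.86, -1.67);  n_2 = (-0.8890, -0.4578)
edge 3: e_3 = (+2.92, -1.14);  n_3 = (-0.3637, -0.9315)
∠(n_2, n_3) = 41.43°
δ = |180° − 41.43°| = 138.57°
138.57° > 2α = 53.13°  →  invalid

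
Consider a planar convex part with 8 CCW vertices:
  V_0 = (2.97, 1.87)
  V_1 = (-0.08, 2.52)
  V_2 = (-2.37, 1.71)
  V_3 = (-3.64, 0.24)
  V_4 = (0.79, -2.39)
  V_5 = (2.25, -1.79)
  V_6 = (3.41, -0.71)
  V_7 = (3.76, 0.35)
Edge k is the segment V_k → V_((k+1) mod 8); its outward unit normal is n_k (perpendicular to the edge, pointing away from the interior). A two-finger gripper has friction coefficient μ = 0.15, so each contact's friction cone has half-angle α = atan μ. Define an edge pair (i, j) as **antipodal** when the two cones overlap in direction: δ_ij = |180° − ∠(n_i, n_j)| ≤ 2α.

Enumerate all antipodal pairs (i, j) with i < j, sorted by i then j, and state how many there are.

α = atan 0.15 = 8.53°;  2α = 17.06°
n_0 = (+0.2084, +0.9780)
n_1 = (-0.3335, +0.9428)
n_2 = (-0.7567, +0.6538)
n_3 = (-0.5105, -0.8599)
n_4 = (+0.3801, -0.9249)
n_5 = (+0.6814, -0.7319)
n_6 = (+0.9496, -0.3135)
n_7 = (+0.8873, +0.4612)
  (0,1): δ = 148.49°  ·
  (0,2): δ = 118.79°  ·
  (0,3): δ = 18.67°  ·
  (0,4): δ = 34.37°  ·
  (0,5): δ = 54.99°  ·
  (0,6): δ = 83.76°  ·
  (0,7): δ = 129.49°  ·
  (1,2): δ = 150.30°  ·
  (1,3): δ = 50.18°  ·
  (1,4): δ = 2.86°  ✓
  (1,5): δ = 23.48°  ·
  (1,6): δ = 52.25°  ·
  (1,7): δ = 97.98°  ·
  (2,3): δ = 79.87°  ·
  (2,4): δ = 26.83°  ·
  (2,5): δ = 6.22°  ✓
  (2,6): δ = 22.55°  ·
  (2,7): δ = 68.29°  ·
  (3,4): δ = 126.96°  ·
  (3,5): δ = 106.35°  ·
  (3,6): δ = 77.58°  ·
  (3,7): δ = 31.84°  ·
  (4,5): δ = 159.39°  ·
  (4,6): δ = 130.61°  ·
  (4,7): δ = 84.88°  ·
  (5,6): δ = 151.23°  ·
  (5,7): δ = 105.49°  ·
  (6,7): δ = 134.26°  ·
antipodal pairs: 2

count = 2; pairs: (1,4), (2,5)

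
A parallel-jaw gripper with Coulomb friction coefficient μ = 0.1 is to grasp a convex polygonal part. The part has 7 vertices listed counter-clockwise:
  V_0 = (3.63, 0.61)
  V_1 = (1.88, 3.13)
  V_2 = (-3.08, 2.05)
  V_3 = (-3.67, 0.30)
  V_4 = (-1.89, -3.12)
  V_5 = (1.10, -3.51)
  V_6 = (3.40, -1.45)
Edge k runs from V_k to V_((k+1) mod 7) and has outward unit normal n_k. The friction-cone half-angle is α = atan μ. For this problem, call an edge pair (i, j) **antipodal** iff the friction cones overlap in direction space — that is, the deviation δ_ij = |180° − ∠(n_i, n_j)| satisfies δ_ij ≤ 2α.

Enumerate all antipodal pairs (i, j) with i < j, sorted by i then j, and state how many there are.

α = atan 0.1 = 5.71°;  2α = 11.42°
n_0 = (+0.8214, +0.5704)
n_1 = (-0.2128, +0.9771)
n_2 = (-0.9476, +0.3195)
n_3 = (-0.8870, -0.4617)
n_4 = (-0.1293, -0.9916)
n_5 = (+0.6672, -0.7449)
n_6 = (+0.9938, -0.1110)
  (0,1): δ = 112.49°  ·
  (0,2): δ = 53.41°  ·
  (0,3): δ = 7.28°  ✓
  (0,4): δ = 47.79°  ·
  (0,5): δ = 97.07°  ·
  (0,6): δ = 138.85°  ·
  (1,2): δ = 120.92°  ·
  (1,3): δ = 74.79°  ·
  (1,4): δ = 19.72°  ·
  (1,5): δ = 29.57°  ·
  (1,6): δ = 71.35°  ·
  (2,3): δ = 133.87°  ·
  (2,4): δ = 78.80°  ·
  (2,5): δ = 29.52°  ·
  (2,6): δ = 12.26°  ·
  (3,4): δ = 124.93°  ·
  (3,5): δ = 75.65°  ·
  (3,6): δ = 33.87°  ·
  (4,5): δ = 130.72°  ·
  (4,6): δ = 88.94°  ·
  (5,6): δ = 138.22°  ·
antipodal pairs: 1

count = 1; pairs: (0,3)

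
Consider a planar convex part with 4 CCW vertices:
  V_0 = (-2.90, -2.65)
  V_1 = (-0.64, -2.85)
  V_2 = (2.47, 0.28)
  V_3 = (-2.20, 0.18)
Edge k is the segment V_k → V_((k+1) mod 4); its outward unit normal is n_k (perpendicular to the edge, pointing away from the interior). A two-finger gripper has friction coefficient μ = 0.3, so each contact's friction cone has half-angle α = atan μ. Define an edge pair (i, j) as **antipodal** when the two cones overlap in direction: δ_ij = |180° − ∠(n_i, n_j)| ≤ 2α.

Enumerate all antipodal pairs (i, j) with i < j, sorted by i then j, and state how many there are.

count = 2; pairs: (0,2), (1,3)

α = atan 0.3 = 16.70°;  2α = 33.40°
n_0 = (-0.0882, -0.9961)
n_1 = (+0.7094, -0.7048)
n_2 = (-0.0214, +0.9998)
n_3 = (-0.9707, +0.2401)
  (0,1): δ = 129.76°  ·
  (0,2): δ = 6.28°  ✓
  (0,3): δ = 81.16°  ·
  (1,2): δ = 43.96°  ·
  (1,3): δ = 30.92°  ✓
  (2,3): δ = 105.12°  ·
antipodal pairs: 2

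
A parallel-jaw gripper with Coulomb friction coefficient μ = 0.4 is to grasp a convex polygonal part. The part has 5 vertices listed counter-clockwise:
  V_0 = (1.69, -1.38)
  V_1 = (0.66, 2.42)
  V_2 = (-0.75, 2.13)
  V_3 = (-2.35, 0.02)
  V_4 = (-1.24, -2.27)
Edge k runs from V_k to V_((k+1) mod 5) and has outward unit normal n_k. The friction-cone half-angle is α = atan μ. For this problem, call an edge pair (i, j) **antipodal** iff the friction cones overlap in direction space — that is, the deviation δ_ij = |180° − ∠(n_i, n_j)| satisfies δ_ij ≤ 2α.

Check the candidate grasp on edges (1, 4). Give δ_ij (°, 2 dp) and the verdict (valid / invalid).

α = atan 0.4 = 21.80°;  2α = 43.60°
edge 1: e_1 = (-1.41, -0.29);  n_1 = (-0.2015, +0.9795)
edge 4: e_4 = (+2.93, +0.89);  n_4 = (+0.2906, -0.9568)
∠(n_1, n_4) = 174.73°
δ = |180° − 174.73°| = 5.27°
5.27° ≤ 2α = 43.60°  →  valid

δ = 5.27°, valid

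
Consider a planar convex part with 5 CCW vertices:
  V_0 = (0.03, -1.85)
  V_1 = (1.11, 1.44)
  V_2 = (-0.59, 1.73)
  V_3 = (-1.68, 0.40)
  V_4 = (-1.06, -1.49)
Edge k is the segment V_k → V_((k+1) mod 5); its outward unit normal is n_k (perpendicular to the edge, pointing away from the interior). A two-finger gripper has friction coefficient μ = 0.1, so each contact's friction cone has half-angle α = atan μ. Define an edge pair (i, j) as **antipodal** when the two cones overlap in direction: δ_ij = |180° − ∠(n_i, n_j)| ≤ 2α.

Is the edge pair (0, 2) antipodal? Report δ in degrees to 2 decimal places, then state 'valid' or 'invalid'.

δ = 21.16°, invalid

α = atan 0.1 = 5.71°;  2α = 11.42°
edge 0: e_0 = (+1.08, +3.29);  n_0 = (+0.9501, -0.3119)
edge 2: e_2 = (-1.09, -1.33);  n_2 = (-0.7734, +0.6339)
∠(n_0, n_2) = 158.84°
δ = |180° − 158.84°| = 21.16°
21.16° > 2α = 11.42°  →  invalid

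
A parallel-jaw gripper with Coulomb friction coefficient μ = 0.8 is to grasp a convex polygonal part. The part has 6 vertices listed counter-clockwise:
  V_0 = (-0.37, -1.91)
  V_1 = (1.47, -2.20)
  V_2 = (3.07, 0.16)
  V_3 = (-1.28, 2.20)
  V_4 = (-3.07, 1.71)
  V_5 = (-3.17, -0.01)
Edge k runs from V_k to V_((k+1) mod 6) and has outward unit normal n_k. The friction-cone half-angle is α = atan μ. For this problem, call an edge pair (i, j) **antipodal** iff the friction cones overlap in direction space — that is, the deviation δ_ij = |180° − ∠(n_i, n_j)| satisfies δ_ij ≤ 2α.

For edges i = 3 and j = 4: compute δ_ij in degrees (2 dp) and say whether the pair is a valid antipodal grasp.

δ = 108.64°, invalid

α = atan 0.8 = 38.66°;  2α = 77.32°
edge 3: e_3 = (-1.79, -0.49);  n_3 = (-0.2640, +0.9645)
edge 4: e_4 = (-0.10, -1.72);  n_4 = (-0.9983, +0.0580)
∠(n_3, n_4) = 71.36°
δ = |180° − 71.36°| = 108.64°
108.64° > 2α = 77.32°  →  invalid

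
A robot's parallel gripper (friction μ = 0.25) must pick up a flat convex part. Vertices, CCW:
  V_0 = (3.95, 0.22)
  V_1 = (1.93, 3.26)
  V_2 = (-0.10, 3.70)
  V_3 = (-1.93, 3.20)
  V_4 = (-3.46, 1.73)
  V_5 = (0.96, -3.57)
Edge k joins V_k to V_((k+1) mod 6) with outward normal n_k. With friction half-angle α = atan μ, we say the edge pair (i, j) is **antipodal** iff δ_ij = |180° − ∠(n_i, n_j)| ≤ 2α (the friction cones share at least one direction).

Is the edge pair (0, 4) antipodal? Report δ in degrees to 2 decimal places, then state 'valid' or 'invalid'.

δ = 6.22°, valid

α = atan 0.25 = 14.04°;  2α = 28.07°
edge 0: e_0 = (-2.02, +3.04);  n_0 = (+0.8329, +0.5534)
edge 4: e_4 = (+4.42, -5.30);  n_4 = (-0.7680, -0.6405)
∠(n_0, n_4) = 173.78°
δ = |180° − 173.78°| = 6.22°
6.22° ≤ 2α = 28.07°  →  valid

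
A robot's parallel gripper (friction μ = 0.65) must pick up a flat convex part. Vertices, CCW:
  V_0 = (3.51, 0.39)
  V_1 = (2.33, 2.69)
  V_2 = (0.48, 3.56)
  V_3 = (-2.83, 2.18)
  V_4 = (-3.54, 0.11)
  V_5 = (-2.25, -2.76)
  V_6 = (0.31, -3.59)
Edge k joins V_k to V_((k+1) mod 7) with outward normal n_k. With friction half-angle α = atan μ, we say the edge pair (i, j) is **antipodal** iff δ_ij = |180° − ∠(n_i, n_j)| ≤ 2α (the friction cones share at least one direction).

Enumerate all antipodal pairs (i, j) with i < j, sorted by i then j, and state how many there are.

count = 9; pairs: (0,3), (0,4), (0,5), (1,4), (1,5), (2,5), (2,6), (3,6), (4,6)

α = atan 0.65 = 33.02°;  2α = 66.05°
n_0 = (+0.8897, +0.4565)
n_1 = (+0.4256, +0.9049)
n_2 = (-0.3848, +0.9230)
n_3 = (-0.9459, +0.3244)
n_4 = (-0.9121, -0.4100)
n_5 = (-0.3084, -0.9513)
n_6 = (+0.7793, -0.6266)
  (0,1): δ = 142.35°  ·
  (0,2): δ = 94.53°  ·
  (0,3): δ = 46.09°  ✓
  (0,4): δ = 2.96°  ✓
  (0,5): δ = 44.88°  ✓
  (0,6): δ = 114.04°  ·
  (1,2): δ = 132.18°  ·
  (1,3): δ = 83.75°  ·
  (1,4): δ = 40.61°  ✓
  (1,5): δ = 7.22°  ✓
  (1,6): δ = 76.39°  ·
  (2,3): δ = 131.56°  ·
  (2,4): δ = 88.43°  ·
  (2,5): δ = 40.60°  ✓
  (2,6): δ = 28.57°  ✓
  (3,4): δ = 136.87°  ·
  (3,5): δ = 89.03°  ·
  (3,6): δ = 19.87°  ✓
  (4,5): δ = 132.17°  ·
  (4,6): δ = 63.00°  ✓
  (5,6): δ = 110.84°  ·
antipodal pairs: 9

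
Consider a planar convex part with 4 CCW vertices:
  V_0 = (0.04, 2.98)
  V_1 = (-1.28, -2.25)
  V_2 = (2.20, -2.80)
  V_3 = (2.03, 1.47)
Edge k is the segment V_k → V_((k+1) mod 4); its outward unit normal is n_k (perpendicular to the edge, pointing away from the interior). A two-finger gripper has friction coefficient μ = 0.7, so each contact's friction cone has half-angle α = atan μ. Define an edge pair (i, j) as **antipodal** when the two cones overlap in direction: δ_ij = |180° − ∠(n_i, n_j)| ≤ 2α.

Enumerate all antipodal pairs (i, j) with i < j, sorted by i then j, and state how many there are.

count = 3; pairs: (0,2), (0,3), (1,3)

α = atan 0.7 = 34.99°;  2α = 69.98°
n_0 = (-0.9696, +0.2447)
n_1 = (-0.1561, -0.9877)
n_2 = (+0.9992, +0.0398)
n_3 = (+0.6045, +0.7966)
  (0,1): δ = 84.82°  ·
  (0,2): δ = 16.44°  ✓
  (0,3): δ = 66.97°  ✓
  (1,2): δ = 78.74°  ·
  (1,3): δ = 28.21°  ✓
  (2,3): δ = 129.47°  ·
antipodal pairs: 3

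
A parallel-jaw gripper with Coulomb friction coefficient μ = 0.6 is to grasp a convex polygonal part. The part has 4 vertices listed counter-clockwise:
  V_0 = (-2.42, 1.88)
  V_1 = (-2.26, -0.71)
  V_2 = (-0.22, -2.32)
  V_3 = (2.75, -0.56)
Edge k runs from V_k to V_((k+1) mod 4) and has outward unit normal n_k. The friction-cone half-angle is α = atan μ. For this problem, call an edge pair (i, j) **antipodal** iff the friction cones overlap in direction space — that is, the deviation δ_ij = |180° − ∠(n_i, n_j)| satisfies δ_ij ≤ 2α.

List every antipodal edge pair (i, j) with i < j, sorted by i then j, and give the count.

count = 3; pairs: (0,3), (1,3), (2,3)

α = atan 0.6 = 30.96°;  2α = 61.93°
n_0 = (-0.9981, -0.0617)
n_1 = (-0.6195, -0.7850)
n_2 = (+0.5098, -0.8603)
n_3 = (+0.4268, +0.9043)
  (0,1): δ = 131.82°  ·
  (0,2): δ = 62.88°  ·
  (0,3): δ = 61.20°  ✓
  (1,2): δ = 111.07°  ·
  (1,3): δ = 13.02°  ✓
  (2,3): δ = 55.92°  ✓
antipodal pairs: 3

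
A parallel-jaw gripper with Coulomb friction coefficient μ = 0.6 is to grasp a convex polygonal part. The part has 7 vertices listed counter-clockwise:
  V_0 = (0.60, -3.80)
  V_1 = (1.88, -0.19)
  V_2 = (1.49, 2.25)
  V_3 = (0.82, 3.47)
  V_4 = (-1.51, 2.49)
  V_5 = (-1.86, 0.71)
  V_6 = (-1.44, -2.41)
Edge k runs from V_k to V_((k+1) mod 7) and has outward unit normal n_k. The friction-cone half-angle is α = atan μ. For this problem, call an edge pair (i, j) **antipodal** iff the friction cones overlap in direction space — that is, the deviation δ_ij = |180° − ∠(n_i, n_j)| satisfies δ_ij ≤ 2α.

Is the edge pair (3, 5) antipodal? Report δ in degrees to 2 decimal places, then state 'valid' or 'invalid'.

δ = 105.14°, invalid

α = atan 0.6 = 30.96°;  2α = 61.93°
edge 3: e_3 = (-2.33, -0.98);  n_3 = (-0.3877, +0.9218)
edge 5: e_5 = (+0.42, -3.12);  n_5 = (-0.9911, -0.1334)
∠(n_3, n_5) = 74.86°
δ = |180° − 74.86°| = 105.14°
105.14° > 2α = 61.93°  →  invalid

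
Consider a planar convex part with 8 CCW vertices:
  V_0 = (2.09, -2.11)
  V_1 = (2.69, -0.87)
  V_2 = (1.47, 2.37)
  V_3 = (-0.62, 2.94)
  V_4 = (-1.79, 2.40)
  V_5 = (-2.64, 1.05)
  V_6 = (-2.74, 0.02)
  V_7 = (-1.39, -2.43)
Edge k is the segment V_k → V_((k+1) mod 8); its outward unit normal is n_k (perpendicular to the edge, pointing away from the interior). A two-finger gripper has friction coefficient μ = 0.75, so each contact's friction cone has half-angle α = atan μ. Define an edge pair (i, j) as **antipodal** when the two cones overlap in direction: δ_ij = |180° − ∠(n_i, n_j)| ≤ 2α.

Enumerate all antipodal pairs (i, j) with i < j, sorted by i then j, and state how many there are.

α = atan 0.75 = 36.87°;  2α = 73.74°
n_0 = (+0.9002, -0.4356)
n_1 = (+0.9359, +0.3524)
n_2 = (+0.2631, +0.9648)
n_3 = (-0.4191, +0.9080)
n_4 = (-0.8462, +0.5328)
n_5 = (-0.9953, +0.0966)
n_6 = (-0.8758, -0.4826)
n_7 = (+0.0916, -0.9958)
  (0,1): δ = 133.55°  ·
  (0,2): δ = 79.43°  ·
  (0,3): δ = 39.40°  ✓
  (0,4): δ = 6.37°  ✓
  (0,5): δ = 20.28°  ✓
  (0,6): δ = 54.68°  ✓
  (0,7): δ = 121.07°  ·
  (1,2): δ = 125.89°  ·
  (1,3): δ = 85.86°  ·
  (1,4): δ = 52.83°  ✓
  (1,5): δ = 26.18°  ✓
  (1,6): δ = 8.22°  ✓
  (1,7): δ = 74.62°  ·
  (2,3): δ = 139.97°  ·
  (2,4): δ = 106.94°  ·
  (2,5): δ = 80.29°  ·
  (2,6): δ = 45.89°  ✓
  (2,7): δ = 20.51°  ✓
  (3,4): δ = 146.97°  ·
  (3,5): δ = 120.32°  ·
  (3,6): δ = 85.92°  ·
  (3,7): δ = 19.52°  ✓
  (4,5): δ = 153.35°  ·
  (4,6): δ = 118.95°  ·
  (4,7): δ = 52.55°  ✓
  (5,6): δ = 145.60°  ·
  (5,7): δ = 79.20°  ·
  (6,7): δ = 113.60°  ·
antipodal pairs: 11

count = 11; pairs: (0,3), (0,4), (0,5), (0,6), (1,4), (1,5), (1,6), (2,6), (2,7), (3,7), (4,7)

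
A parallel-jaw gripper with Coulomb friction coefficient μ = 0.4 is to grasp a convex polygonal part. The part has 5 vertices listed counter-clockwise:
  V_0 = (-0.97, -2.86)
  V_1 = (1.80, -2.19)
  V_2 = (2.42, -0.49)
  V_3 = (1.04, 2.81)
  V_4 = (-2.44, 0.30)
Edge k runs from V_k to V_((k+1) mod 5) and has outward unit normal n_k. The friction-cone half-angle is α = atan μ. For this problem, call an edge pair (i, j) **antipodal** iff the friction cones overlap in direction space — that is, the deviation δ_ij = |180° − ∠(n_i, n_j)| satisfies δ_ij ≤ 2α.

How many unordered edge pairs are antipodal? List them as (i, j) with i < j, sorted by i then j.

count = 3; pairs: (0,3), (1,3), (2,4)

α = atan 0.4 = 21.80°;  2α = 43.60°
n_0 = (+0.2351, -0.9720)
n_1 = (+0.9395, -0.3426)
n_2 = (+0.9226, +0.3858)
n_3 = (-0.5850, +0.8110)
n_4 = (-0.9067, -0.4218)
  (0,1): δ = 123.63°  ·
  (0,2): δ = 80.90°  ·
  (0,3): δ = 22.20°  ✓
  (0,4): δ = 101.35°  ·
  (1,2): δ = 137.27°  ·
  (1,3): δ = 34.16°  ✓
  (1,4): δ = 44.98°  ·
  (2,3): δ = 76.89°  ·
  (2,4): δ = 2.25°  ✓
  (3,4): δ = 100.85°  ·
antipodal pairs: 3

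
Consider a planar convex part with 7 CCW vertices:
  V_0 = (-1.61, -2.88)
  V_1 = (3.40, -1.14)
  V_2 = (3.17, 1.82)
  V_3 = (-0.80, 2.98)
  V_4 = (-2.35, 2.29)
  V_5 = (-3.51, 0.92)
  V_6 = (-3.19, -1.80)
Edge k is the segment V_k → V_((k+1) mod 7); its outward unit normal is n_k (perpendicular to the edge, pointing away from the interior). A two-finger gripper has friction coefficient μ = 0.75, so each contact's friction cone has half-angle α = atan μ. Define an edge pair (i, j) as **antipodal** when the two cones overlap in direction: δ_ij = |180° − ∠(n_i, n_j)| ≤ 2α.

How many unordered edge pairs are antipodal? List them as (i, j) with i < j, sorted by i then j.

count = 10; pairs: (0,2), (0,3), (0,4), (1,3), (1,4), (1,5), (1,6), (2,5), (2,6), (3,6)

α = atan 0.75 = 36.87°;  2α = 73.74°
n_0 = (+0.3281, -0.9446)
n_1 = (+0.9970, +0.0775)
n_2 = (+0.2805, +0.9599)
n_3 = (-0.4067, +0.9136)
n_4 = (-0.7632, +0.6462)
n_5 = (-0.9932, -0.1168)
n_6 = (-0.5643, -0.8256)
  (0,1): δ = 104.71°  ·
  (0,2): δ = 35.44°  ✓
  (0,3): δ = 4.84°  ✓
  (0,4): δ = 30.59°  ✓
  (0,5): δ = 77.56°  ·
  (0,6): δ = 126.49°  ·
  (1,2): δ = 110.73°  ·
  (1,3): δ = 70.45°  ✓
  (1,4): δ = 44.70°  ✓
  (1,5): δ = 2.27°  ✓
  (1,6): δ = 51.20°  ✓
  (2,3): δ = 139.72°  ·
  (2,4): δ = 113.97°  ·
  (2,5): δ = 67.00°  ✓
  (2,6): δ = 18.07°  ✓
  (3,4): δ = 154.25°  ·
  (3,5): δ = 107.29°  ·
  (3,6): δ = 58.35°  ✓
  (4,5): δ = 133.04°  ·
  (4,6): δ = 84.10°  ·
  (5,6): δ = 131.06°  ·
antipodal pairs: 10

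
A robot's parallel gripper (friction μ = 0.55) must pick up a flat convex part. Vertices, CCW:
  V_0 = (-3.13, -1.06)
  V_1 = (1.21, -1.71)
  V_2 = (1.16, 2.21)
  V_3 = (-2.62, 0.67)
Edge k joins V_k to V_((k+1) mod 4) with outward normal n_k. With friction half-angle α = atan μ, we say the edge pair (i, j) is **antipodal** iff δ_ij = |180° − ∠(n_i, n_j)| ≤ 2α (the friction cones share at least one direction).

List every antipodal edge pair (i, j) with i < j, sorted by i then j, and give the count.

α = atan 0.55 = 28.81°;  2α = 57.62°
n_0 = (-0.1481, -0.9890)
n_1 = (+0.9999, +0.0128)
n_2 = (-0.3773, +0.9261)
n_3 = (-0.9592, +0.2828)
  (0,1): δ = 80.75°  ·
  (0,2): δ = 30.68°  ✓
  (0,3): δ = 82.09°  ·
  (1,2): δ = 68.56°  ·
  (1,3): δ = 17.16°  ✓
  (2,3): δ = 128.59°  ·
antipodal pairs: 2

count = 2; pairs: (0,2), (1,3)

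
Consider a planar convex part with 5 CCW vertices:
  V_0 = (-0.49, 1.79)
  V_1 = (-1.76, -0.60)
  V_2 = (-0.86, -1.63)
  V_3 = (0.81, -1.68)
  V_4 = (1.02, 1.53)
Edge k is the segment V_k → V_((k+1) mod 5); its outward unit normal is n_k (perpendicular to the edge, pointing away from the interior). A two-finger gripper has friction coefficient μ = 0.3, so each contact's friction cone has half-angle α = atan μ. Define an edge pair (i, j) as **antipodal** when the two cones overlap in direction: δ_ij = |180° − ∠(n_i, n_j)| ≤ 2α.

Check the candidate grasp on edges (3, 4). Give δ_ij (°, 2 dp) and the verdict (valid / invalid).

δ = 96.03°, invalid

α = atan 0.3 = 16.70°;  2α = 33.40°
edge 3: e_3 = (+0.21, +3.21);  n_3 = (+0.9979, -0.0653)
edge 4: e_4 = (-1.51, +0.26);  n_4 = (+0.1697, +0.9855)
∠(n_3, n_4) = 83.97°
δ = |180° − 83.97°| = 96.03°
96.03° > 2α = 33.40°  →  invalid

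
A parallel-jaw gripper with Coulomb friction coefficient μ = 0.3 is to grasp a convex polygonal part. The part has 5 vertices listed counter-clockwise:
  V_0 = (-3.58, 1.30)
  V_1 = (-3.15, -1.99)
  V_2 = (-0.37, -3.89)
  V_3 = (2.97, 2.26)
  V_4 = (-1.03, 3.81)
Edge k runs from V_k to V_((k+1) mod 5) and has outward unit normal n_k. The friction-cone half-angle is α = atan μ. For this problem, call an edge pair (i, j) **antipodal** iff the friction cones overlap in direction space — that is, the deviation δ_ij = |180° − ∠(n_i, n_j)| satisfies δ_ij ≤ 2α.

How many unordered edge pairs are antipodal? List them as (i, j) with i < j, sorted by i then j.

α = atan 0.3 = 16.70°;  2α = 33.40°
n_0 = (-0.9916, -0.1296)
n_1 = (-0.5643, -0.8256)
n_2 = (+0.8788, -0.4772)
n_3 = (+0.3613, +0.9324)
n_4 = (-0.7015, +0.7127)
  (0,1): δ = 131.80°  ·
  (0,2): δ = 35.95°  ·
  (0,3): δ = 61.37°  ·
  (0,4): δ = 127.10°  ·
  (1,2): δ = 84.16°  ·
  (1,3): δ = 13.17°  ✓
  (1,4): δ = 78.90°  ·
  (2,3): δ = 82.68°  ·
  (2,4): δ = 16.95°  ✓
  (3,4): δ = 114.27°  ·
antipodal pairs: 2

count = 2; pairs: (1,3), (2,4)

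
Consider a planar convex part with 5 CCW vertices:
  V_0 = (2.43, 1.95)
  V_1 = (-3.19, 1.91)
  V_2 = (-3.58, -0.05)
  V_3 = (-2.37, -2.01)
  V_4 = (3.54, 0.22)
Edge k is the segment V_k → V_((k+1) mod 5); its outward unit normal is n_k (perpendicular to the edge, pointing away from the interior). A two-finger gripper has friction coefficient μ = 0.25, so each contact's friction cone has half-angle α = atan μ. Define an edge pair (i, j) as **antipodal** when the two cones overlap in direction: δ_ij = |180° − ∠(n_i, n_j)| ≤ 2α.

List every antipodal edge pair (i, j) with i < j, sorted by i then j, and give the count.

count = 2; pairs: (0,3), (2,4)

α = atan 0.25 = 14.04°;  2α = 28.07°
n_0 = (-0.0071, +1.0000)
n_1 = (-0.9808, +0.1952)
n_2 = (-0.8509, -0.5253)
n_3 = (+0.3530, -0.9356)
n_4 = (+0.8417, +0.5400)
  (0,1): δ = 101.66°  ·
  (0,2): δ = 58.72°  ·
  (0,3): δ = 20.27°  ✓
  (0,4): δ = 122.28°  ·
  (1,2): δ = 137.06°  ·
  (1,3): δ = 58.07°  ·
  (1,4): δ = 43.94°  ·
  (2,3): δ = 101.02°  ·
  (2,4): δ = 1.00°  ✓
  (3,4): δ = 77.99°  ·
antipodal pairs: 2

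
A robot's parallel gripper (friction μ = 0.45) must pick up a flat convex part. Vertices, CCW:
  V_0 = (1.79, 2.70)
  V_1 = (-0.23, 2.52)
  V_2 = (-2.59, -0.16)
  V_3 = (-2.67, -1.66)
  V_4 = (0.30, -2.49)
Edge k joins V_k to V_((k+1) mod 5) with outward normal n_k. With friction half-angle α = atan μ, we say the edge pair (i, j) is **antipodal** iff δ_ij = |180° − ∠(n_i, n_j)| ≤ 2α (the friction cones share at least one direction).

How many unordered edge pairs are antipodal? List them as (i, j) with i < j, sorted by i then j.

count = 3; pairs: (0,3), (1,4), (2,4)

α = atan 0.45 = 24.23°;  2α = 48.46°
n_0 = (-0.0888, +0.9961)
n_1 = (-0.7505, +0.6609)
n_2 = (-0.9986, +0.0533)
n_3 = (-0.2691, -0.9631)
n_4 = (+0.9612, -0.2759)
  (0,1): δ = 136.46°  ·
  (0,2): δ = 98.14°  ·
  (0,3): δ = 20.71°  ✓
  (0,4): δ = 68.89°  ·
  (1,2): δ = 141.69°  ·
  (1,3): δ = 64.25°  ·
  (1,4): δ = 25.35°  ✓
  (2,3): δ = 102.56°  ·
  (2,4): δ = 12.97°  ✓
  (3,4): δ = 90.40°  ·
antipodal pairs: 3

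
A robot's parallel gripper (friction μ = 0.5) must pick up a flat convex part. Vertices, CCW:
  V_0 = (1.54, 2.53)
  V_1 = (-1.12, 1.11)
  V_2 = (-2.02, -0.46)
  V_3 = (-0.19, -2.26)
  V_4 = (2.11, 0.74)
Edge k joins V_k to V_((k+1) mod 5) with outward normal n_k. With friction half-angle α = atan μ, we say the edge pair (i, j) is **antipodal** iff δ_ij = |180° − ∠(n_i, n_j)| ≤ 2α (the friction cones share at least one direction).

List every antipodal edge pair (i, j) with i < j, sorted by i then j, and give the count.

count = 4; pairs: (0,3), (1,3), (1,4), (2,4)

α = atan 0.5 = 26.57°;  2α = 53.13°
n_0 = (-0.4709, +0.8822)
n_1 = (-0.8676, +0.4973)
n_2 = (-0.7012, -0.7129)
n_3 = (+0.7936, -0.6084)
n_4 = (+0.9529, +0.3034)
  (0,1): δ = 147.92°  ·
  (0,2): δ = 72.62°  ·
  (0,3): δ = 24.43°  ✓
  (0,4): δ = 79.57°  ·
  (1,2): δ = 104.70°  ·
  (1,3): δ = 7.65°  ✓
  (1,4): δ = 47.49°  ✓
  (2,3): δ = 82.95°  ·
  (2,4): δ = 27.81°  ✓
  (3,4): δ = 124.86°  ·
antipodal pairs: 4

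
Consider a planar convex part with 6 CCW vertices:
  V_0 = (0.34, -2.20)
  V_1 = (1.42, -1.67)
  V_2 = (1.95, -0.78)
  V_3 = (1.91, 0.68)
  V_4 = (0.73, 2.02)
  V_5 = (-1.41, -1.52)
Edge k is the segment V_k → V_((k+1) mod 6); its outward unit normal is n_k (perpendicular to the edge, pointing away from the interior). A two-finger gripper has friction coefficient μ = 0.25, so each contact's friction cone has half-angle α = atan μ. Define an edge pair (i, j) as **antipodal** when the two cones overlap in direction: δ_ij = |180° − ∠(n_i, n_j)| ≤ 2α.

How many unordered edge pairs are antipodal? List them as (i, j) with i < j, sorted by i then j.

α = atan 0.25 = 14.04°;  2α = 28.07°
n_0 = (+0.4406, -0.8977)
n_1 = (+0.8592, -0.5117)
n_2 = (+0.9996, +0.0274)
n_3 = (+0.7505, +0.6609)
n_4 = (-0.8558, +0.5173)
n_5 = (-0.3622, -0.9321)
  (0,1): δ = 146.91°  ·
  (0,2): δ = 114.57°  ·
  (0,3): δ = 74.77°  ·
  (0,4): δ = 32.71°  ·
  (0,5): δ = 132.63°  ·
  (1,2): δ = 147.66°  ·
  (1,3): δ = 107.86°  ·
  (1,4): δ = 0.38°  ✓
  (1,5): δ = 99.54°  ·
  (2,3): δ = 140.20°  ·
  (2,4): δ = 32.72°  ·
  (2,5): δ = 67.20°  ·
  (3,4): δ = 72.52°  ·
  (3,5): δ = 27.40°  ✓
  (4,5): δ = 80.08°  ·
antipodal pairs: 2

count = 2; pairs: (1,4), (3,5)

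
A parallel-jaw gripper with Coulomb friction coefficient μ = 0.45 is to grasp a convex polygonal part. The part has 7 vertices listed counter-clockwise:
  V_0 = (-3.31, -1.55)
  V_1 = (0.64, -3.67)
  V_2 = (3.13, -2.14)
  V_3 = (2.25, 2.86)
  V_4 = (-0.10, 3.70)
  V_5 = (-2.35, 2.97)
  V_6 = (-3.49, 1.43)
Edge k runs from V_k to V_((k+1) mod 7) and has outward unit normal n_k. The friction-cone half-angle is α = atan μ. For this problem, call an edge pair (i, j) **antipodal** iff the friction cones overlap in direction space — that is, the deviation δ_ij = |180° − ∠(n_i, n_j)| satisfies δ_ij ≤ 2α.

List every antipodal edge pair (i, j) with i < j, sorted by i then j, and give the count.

α = atan 0.45 = 24.23°;  2α = 48.46°
n_0 = (-0.4729, -0.8811)
n_1 = (+0.5235, -0.8520)
n_2 = (+0.9849, +0.1733)
n_3 = (+0.3366, +0.9417)
n_4 = (-0.3086, +0.9512)
n_5 = (-0.8037, +0.5950)
n_6 = (-0.9982, -0.0603)
  (0,1): δ = 120.21°  ·
  (0,2): δ = 51.80°  ·
  (0,3): δ = 8.55°  ✓
  (0,4): δ = 46.20°  ✓
  (0,5): δ = 81.71°  ·
  (0,6): δ = 121.68°  ·
  (1,2): δ = 111.59°  ·
  (1,3): δ = 51.24°  ·
  (1,4): δ = 13.59°  ✓
  (1,5): δ = 21.92°  ✓
  (1,6): δ = 61.89°  ·
  (2,3): δ = 119.65°  ·
  (2,4): δ = 82.01°  ·
  (2,5): δ = 46.49°  ✓
  (2,6): δ = 6.53°  ✓
  (3,4): δ = 142.36°  ·
  (3,5): δ = 106.84°  ·
  (3,6): δ = 66.87°  ·
  (4,5): δ = 144.49°  ·
  (4,6): δ = 104.52°  ·
  (5,6): δ = 140.03°  ·
antipodal pairs: 6

count = 6; pairs: (0,3), (0,4), (1,4), (1,5), (2,5), (2,6)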